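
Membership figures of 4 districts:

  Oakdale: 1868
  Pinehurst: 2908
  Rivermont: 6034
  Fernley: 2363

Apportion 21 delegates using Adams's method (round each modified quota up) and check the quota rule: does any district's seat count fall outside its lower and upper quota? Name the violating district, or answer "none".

Standard quotas: Oakdale 2.978, Pinehurst 4.636, Rivermont 9.619, Fernley 3.767.
Adams allocation: Oakdale 3, Pinehurst 5, Rivermont 9, Fernley 4.
Every allocation lies between the lower and upper quota.

none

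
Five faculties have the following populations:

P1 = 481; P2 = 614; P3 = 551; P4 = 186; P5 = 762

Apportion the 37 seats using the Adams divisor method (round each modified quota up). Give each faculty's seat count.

Standard divisor 2594/37 ≈ 70.108; standard quotas: P1 6.861, P2 8.758, P3 7.859, P4 2.653, P5 10.869.
Rounding up gives 7, 9, 8, 3, 11 = 38 seats, so the divisor must be adjusted.
With modified divisor 76.5: modified quotas P1 6.288, P2 8.026, P3 7.203, P4 2.431, P5 9.961.
Rounding up: P1 7, P2 9, P3 8, P4 3, P5 10 (total 37).

P1: 7; P2: 9; P3: 8; P4: 3; P5: 10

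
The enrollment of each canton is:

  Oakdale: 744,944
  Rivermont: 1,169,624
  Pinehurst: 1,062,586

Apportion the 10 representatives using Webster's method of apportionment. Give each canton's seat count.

Standard divisor 2977154/10 ≈ 297715.4; standard quotas: Oakdale 2.502, Rivermont 3.929, Pinehurst 3.569.
Rounding to the nearest integer gives 3, 4, 4 = 11 seats, so the divisor must be adjusted.
With modified divisor 300800: modified quotas Oakdale 2.477, Rivermont 3.888, Pinehurst 3.533.
Rounding to the nearest integer: Oakdale 2, Rivermont 4, Pinehurst 4 (total 10).

Oakdale 2; Rivermont 4; Pinehurst 4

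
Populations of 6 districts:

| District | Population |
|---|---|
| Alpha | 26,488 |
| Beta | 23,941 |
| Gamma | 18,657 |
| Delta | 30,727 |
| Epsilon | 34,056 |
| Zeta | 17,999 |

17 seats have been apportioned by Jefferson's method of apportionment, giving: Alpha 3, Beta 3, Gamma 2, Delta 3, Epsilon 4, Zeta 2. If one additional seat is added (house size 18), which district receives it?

Priority for the next seat is population ÷ (current seats + 1).
Priorities: Alpha 6622.000, Beta 5985.250, Gamma 6219.000, Delta 7681.750, Epsilon 6811.200, Zeta 5999.667.
Highest priority: Delta.

Delta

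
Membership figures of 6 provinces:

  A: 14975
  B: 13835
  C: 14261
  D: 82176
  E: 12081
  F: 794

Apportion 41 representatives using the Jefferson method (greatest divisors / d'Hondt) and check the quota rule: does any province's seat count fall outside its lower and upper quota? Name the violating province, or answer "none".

D

Standard quotas: A 4.445, B 4.107, C 4.233, D 24.393, E 3.586, F 0.236.
Jefferson allocation: A 4, B 4, C 4, D 26, E 3, F 0.
D has quota 24.393 (lower 24, upper 25) but receives 26 — outside the quota interval.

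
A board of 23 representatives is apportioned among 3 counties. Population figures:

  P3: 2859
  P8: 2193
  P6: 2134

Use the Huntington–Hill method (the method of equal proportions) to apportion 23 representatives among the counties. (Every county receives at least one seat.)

P3 9; P8 7; P6 7

With divisor 315: modified quotas P3 9.076, P8 6.962, P6 6.775.
Geometric-mean thresholds: P3 √(9·10)=9.487, P8 √(6·7)=6.481, P6 √(6·7)=6.481.
Each quota rounded against its threshold gives P3 9, P8 7, P6 7 (total 23).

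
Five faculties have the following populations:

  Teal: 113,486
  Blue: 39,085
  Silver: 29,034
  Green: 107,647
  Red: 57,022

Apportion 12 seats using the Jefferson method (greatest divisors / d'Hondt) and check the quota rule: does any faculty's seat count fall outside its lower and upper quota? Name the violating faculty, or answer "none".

Standard quotas: Teal 3.933, Blue 1.354, Silver 1.006, Green 3.730, Red 1.976.
Jefferson allocation: Teal 4, Blue 1, Silver 1, Green 4, Red 2.
Every allocation lies between the lower and upper quota.

none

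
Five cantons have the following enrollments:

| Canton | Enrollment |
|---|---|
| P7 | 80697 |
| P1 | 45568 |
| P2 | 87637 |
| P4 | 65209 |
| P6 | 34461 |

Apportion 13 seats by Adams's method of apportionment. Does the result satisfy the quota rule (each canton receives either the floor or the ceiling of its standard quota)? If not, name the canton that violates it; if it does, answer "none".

none

Standard quotas: P7 3.346, P1 1.889, P2 3.633, P4 2.703, P6 1.429.
Adams allocation: P7 3, P1 2, P2 3, P4 3, P6 2.
Every allocation lies between the lower and upper quota.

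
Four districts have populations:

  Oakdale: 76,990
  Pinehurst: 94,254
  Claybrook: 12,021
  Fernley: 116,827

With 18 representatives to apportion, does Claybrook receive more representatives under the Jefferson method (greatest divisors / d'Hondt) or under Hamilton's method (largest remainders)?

Jefferson: Oakdale 5, Pinehurst 6, Claybrook 0, Fernley 7.
Hamilton: Oakdale 4, Pinehurst 6, Claybrook 1, Fernley 7.
Claybrook gets 0 under Jefferson and 1 under Hamilton.

Hamilton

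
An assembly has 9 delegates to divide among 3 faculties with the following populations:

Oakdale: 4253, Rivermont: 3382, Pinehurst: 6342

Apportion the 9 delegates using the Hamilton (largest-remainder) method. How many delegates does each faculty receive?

Oakdale=3, Rivermont=2, Pinehurst=4

Standard divisor: 13977 ÷ 9 = 1553.
Standard quotas: Oakdale 2.7386, Rivermont 2.1777, Pinehurst 4.0837.
Lower quotas: Oakdale 2, Rivermont 2, Pinehurst 4 (sum 8, leaving 1 seat).
Remainders in descending order: Oakdale 0.7386, Rivermont 0.1777, Pinehurst 0.0837.
The surplus seat goes to Oakdale.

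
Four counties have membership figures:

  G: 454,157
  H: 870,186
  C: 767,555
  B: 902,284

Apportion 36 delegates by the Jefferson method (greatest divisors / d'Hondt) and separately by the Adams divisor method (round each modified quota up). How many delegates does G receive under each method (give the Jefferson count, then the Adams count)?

5 and 6

Jefferson: G 5, H 11, C 9, B 11.
Adams: G 6, H 10, C 9, B 11.
G gets 5 under Jefferson and 6 under Adams.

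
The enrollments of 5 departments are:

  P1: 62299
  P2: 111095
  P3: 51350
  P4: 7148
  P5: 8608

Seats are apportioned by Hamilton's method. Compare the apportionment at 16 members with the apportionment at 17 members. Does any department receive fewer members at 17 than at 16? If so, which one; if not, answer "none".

P4

At 16 seats: P1 4, P2 7, P3 3, P4 1, P5 1.
At 17 seats: P1 4, P2 8, P3 4, P4 0, P5 1.
P4 drops from 1 to 0.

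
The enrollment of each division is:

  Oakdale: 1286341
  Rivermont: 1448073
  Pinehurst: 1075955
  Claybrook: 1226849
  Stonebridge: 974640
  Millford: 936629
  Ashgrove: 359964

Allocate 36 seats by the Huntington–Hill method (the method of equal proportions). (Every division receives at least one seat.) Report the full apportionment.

With divisor 203962: modified quotas Oakdale 6.307, Rivermont 7.100, Pinehurst 5.275, Claybrook 6.015, Stonebridge 4.779, Millford 4.592, Ashgrove 1.765.
Geometric-mean thresholds: Oakdale √(6·7)=6.481, Rivermont √(7·8)=7.483, Pinehurst √(5·6)=5.477, Claybrook √(6·7)=6.481, Stonebridge √(4·5)=4.472, Millford √(4·5)=4.472, Ashgrove √(1·2)=1.414.
Each quota rounded against its threshold gives Oakdale 6, Rivermont 7, Pinehurst 5, Claybrook 6, Stonebridge 5, Millford 5, Ashgrove 2 (total 36).

Oakdale=6, Rivermont=7, Pinehurst=5, Claybrook=6, Stonebridge=5, Millford=5, Ashgrove=2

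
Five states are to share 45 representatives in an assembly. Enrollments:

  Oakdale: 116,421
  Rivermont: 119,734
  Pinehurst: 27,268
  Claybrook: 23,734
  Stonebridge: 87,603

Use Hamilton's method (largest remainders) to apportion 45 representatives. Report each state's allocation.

Standard divisor: 374760 ÷ 45 = 8328.
Standard quotas: Oakdale 13.9795, Rivermont 14.3773, Pinehurst 3.2743, Claybrook 2.8499, Stonebridge 10.5191.
Lower quotas: Oakdale 13, Rivermont 14, Pinehurst 3, Claybrook 2, Stonebridge 10 (sum 42, leaving 3 seats).
Remainders in descending order: Oakdale 0.9795, Claybrook 0.8499, Stonebridge 0.5191, Rivermont 0.3773, Pinehurst 0.2743.
Largest remainders: Oakdale, Claybrook, Stonebridge receive the extra seats.

Oakdale 14, Rivermont 14, Pinehurst 3, Claybrook 3, Stonebridge 11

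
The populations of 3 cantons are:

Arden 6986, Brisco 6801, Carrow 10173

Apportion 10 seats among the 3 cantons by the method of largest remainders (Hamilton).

Arden: 3, Brisco: 3, Carrow: 4

The standard divisor is 23960/10 = 2396.
Standard quotas: Arden 2.9157, Brisco 2.8385, Carrow 4.2458.
Lower quotas: Arden 2, Brisco 2, Carrow 4 (sum 8, leaving 2 seats).
Remainders in descending order: Arden 0.9157, Brisco 0.8385, Carrow 0.2458.
The surplus seats go to Arden, Brisco.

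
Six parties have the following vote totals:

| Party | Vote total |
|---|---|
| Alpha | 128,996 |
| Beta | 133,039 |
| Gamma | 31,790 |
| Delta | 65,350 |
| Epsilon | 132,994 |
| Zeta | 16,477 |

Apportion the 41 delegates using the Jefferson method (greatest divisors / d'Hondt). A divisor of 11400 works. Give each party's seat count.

With modified divisor 11400: modified quotas Alpha 11.315, Beta 11.670, Gamma 2.789, Delta 5.732, Epsilon 11.666, Zeta 1.445.
Rounding down: Alpha 11, Beta 11, Gamma 2, Delta 5, Epsilon 11, Zeta 1 (total 41).

Alpha 11, Beta 11, Gamma 2, Delta 5, Epsilon 11, Zeta 1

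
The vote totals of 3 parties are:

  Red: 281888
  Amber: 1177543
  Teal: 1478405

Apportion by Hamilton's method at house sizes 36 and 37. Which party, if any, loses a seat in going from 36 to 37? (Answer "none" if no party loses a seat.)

Red

At 36 seats: Red 4, Amber 14, Teal 18.
At 37 seats: Red 3, Amber 15, Teal 19.
Red drops from 4 to 3.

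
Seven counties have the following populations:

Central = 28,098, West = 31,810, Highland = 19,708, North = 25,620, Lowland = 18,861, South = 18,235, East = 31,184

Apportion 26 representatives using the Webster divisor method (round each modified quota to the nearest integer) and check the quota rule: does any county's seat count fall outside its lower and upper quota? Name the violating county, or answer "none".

none

Standard quotas: Central 4.210, West 4.766, Highland 2.953, North 3.839, Lowland 2.826, South 2.732, East 4.673.
Webster allocation: Central 4, West 5, Highland 3, North 4, Lowland 3, South 3, East 4.
Every allocation lies between the lower and upper quota.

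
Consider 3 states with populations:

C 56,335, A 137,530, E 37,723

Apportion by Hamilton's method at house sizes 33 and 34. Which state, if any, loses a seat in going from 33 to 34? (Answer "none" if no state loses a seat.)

At 33 seats: C 8, A 20, E 5.
At 34 seats: C 8, A 20, E 6.
No state's allocation decreased.

none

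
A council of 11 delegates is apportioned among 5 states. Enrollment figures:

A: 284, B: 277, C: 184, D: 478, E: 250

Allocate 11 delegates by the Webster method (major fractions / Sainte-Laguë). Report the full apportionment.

Standard divisor 1473/11 ≈ 133.909; standard quotas: A 2.121, B 2.069, C 1.374, D 3.570, E 1.867.
Rounding to the nearest integer gives A 2, B 2, C 1, D 4, E 2 — total 11, matching the house size, so no adjustment is needed.

A 2, B 2, C 1, D 4, E 2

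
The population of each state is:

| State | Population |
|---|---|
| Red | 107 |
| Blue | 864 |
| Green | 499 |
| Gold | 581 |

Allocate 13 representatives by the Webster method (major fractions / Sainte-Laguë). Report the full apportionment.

Standard divisor 2051/13 ≈ 157.769; standard quotas: Red 0.678, Blue 5.476, Green 3.163, Gold 3.683.
Rounding to the nearest integer gives Red 1, Blue 5, Green 3, Gold 4 — total 13, matching the house size, so no adjustment is needed.

Red=1, Blue=5, Green=3, Gold=4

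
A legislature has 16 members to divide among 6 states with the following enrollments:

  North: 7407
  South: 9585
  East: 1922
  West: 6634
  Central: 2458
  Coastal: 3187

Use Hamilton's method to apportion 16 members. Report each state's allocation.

North 4, South 5, East 1, West 3, Central 1, Coastal 2

The standard divisor is 31193/16 ≈ 1949.562.
Standard quotas: North 3.7993, South 4.9165, East 0.9859, West 3.4028, Central 1.2608, Coastal 1.6347.
Lower quotas: North 3, South 4, East 0, West 3, Central 1, Coastal 1 (sum 12, leaving 4 seats).
Remainders in descending order: East 0.9859, South 0.9165, North 0.7993, Coastal 0.6347, West 0.4028, Central 0.2608.
The surplus seats go to East, South, North, Coastal.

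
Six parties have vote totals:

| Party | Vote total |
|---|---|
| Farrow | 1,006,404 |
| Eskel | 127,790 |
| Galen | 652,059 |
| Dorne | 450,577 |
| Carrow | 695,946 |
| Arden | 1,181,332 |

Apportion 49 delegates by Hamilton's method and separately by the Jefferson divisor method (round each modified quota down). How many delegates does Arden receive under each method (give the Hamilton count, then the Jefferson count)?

Hamilton: Farrow 12, Eskel 2, Galen 8, Dorne 5, Carrow 8, Arden 14.
Jefferson: Farrow 12, Eskel 1, Galen 8, Dorne 5, Carrow 8, Arden 15.
Arden gets 14 under Hamilton and 15 under Jefferson.

14 and 15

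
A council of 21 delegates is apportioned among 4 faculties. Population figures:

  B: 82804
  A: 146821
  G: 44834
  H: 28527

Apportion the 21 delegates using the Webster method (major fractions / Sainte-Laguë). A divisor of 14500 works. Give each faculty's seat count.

B 6, A 10, G 3, H 2

With modified divisor 14500: modified quotas B 5.711, A 10.126, G 3.092, H 1.967.
Rounding to the nearest integer: B 6, A 10, G 3, H 2 (total 21).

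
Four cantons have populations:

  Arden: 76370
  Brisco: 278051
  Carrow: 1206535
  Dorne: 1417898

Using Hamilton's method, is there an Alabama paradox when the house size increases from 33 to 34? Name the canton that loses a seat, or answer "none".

At 33 seats: Arden 1, Brisco 3, Carrow 13, Dorne 16.
At 34 seats: Arden 1, Brisco 3, Carrow 14, Dorne 16.
No canton's allocation decreased.

none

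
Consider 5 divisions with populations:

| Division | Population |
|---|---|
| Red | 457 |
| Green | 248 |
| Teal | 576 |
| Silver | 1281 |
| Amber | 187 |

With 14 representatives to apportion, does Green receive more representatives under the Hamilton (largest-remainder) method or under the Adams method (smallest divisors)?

Hamilton: Red 2, Green 1, Teal 3, Silver 7, Amber 1.
Adams: Red 2, Green 2, Teal 3, Silver 6, Amber 1.
Green gets 1 under Hamilton and 2 under Adams.

Adams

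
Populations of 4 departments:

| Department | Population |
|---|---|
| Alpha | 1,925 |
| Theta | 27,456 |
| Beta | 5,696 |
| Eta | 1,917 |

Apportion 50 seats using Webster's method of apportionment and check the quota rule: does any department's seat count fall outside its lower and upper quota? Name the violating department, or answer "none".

Theta

Standard quotas: Alpha 2.602, Theta 37.109, Beta 7.699, Eta 2.591.
Webster allocation: Alpha 3, Theta 36, Beta 8, Eta 3.
Theta has quota 37.109 (lower 37, upper 38) but receives 36 — outside the quota interval.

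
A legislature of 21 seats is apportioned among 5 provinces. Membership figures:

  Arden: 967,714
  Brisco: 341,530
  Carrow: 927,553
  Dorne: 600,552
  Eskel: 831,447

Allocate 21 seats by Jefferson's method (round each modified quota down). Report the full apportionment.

Arden 6; Brisco 2; Carrow 5; Dorne 3; Eskel 5

Standard divisor 3668796/21 ≈ 174704.571; standard quotas: Arden 5.539, Brisco 1.955, Carrow 5.309, Dorne 3.438, Eskel 4.759.
Rounding down gives 5, 1, 5, 3, 4 = 18 seats, so the divisor must be adjusted.
With modified divisor 157900: modified quotas Arden 6.129, Brisco 2.163, Carrow 5.874, Dorne 3.803, Eskel 5.266.
Rounding down: Arden 6, Brisco 2, Carrow 5, Dorne 3, Eskel 5 (total 21).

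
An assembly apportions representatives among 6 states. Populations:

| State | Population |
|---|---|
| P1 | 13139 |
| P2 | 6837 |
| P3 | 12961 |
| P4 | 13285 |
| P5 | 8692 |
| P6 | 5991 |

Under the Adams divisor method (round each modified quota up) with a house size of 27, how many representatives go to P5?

Standard divisor 60905/27 ≈ 2255.741; standard quotas: P1 5.825, P2 3.031, P3 5.746, P4 5.889, P5 3.853, P6 2.656.
Rounding up gives 6, 4, 6, 6, 4, 3 = 29 seats, so the divisor must be adjusted.
With modified divisor 2610: modified quotas P1 5.034, P2 2.620, P3 4.966, P4 5.090, P5 3.330, P6 2.295.
Rounding up: P1 6, P2 3, P3 5, P4 6, P5 4, P6 3 (total 27).
P5 receives 4.

4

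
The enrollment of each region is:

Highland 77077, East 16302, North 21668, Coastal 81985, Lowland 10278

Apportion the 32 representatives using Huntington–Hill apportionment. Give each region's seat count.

Highland: 12, East: 3, North: 3, Coastal: 12, Lowland: 2

With divisor 6610: modified quotas Highland 11.661, East 2.466, North 3.278, Coastal 12.403, Lowland 1.555.
Geometric-mean thresholds: Highland √(11·12)=11.489, East √(2·3)=2.449, North √(3·4)=3.464, Coastal √(12·13)=12.490, Lowland √(1·2)=1.414.
Each quota rounded against its threshold gives Highland 12, East 3, North 3, Coastal 12, Lowland 2 (total 32).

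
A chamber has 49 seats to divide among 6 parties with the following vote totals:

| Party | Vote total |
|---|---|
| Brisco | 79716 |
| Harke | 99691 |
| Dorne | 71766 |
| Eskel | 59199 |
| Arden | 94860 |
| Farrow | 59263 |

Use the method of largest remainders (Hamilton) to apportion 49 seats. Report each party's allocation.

Total 464495; standard divisor 464495/49 ≈ 9479.49.
Standard quotas: Brisco 8.4093, Harke 10.5165, Dorne 7.5707, Eskel 6.2450, Arden 10.0069, Farrow 6.2517.
Lower quotas: Brisco 8, Harke 10, Dorne 7, Eskel 6, Arden 10, Farrow 6 (sum 47, leaving 2 seats).
Remainders in descending order: Dorne 0.5707, Harke 0.5165, Brisco 0.4093, Farrow 0.2517, Eskel 0.2450, Arden 0.0069.
The surplus seats go to Dorne, Harke.

Brisco 8, Harke 11, Dorne 8, Eskel 6, Arden 10, Farrow 6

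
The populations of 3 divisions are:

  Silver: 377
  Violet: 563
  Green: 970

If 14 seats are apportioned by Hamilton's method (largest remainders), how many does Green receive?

7

Total 1910; standard divisor 1910/14 ≈ 136.429.
Standard quotas: Silver 2.763, Violet 4.127, Green 7.110.
Lower quotas: Silver 2, Violet 4, Green 7 (sum 13, leaving 1 seat).
Remainders in descending order: Silver 0.763, Violet 0.127, Green 0.110.
The surplus seat goes to Silver.
Green receives 7.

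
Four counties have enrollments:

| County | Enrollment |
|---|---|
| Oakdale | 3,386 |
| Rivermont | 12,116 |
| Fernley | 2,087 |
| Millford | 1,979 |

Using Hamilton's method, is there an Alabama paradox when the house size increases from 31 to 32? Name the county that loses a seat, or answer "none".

At 31 seats: Oakdale 6, Rivermont 19, Fernley 3, Millford 3.
At 32 seats: Oakdale 6, Rivermont 20, Fernley 3, Millford 3.
No county's allocation decreased.

none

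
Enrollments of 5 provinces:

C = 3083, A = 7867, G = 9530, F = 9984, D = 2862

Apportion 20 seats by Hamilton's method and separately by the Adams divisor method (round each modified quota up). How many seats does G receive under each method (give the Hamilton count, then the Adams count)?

Hamilton: C 2, A 5, G 6, F 6, D 1.
Adams: C 2, A 5, G 5, F 6, D 2.
G gets 6 under Hamilton and 5 under Adams.

6 and 5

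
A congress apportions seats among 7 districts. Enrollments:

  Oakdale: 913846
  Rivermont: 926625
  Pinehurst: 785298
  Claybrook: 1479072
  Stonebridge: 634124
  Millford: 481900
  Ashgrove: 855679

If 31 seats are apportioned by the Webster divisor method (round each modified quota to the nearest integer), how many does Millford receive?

2

Standard divisor 6076544/31 ≈ 196017.548; standard quotas: Oakdale 4.662, Rivermont 4.727, Pinehurst 4.006, Claybrook 7.546, Stonebridge 3.235, Millford 2.458, Ashgrove 4.365.
Rounding to the nearest integer gives Oakdale 5, Rivermont 5, Pinehurst 4, Claybrook 8, Stonebridge 3, Millford 2, Ashgrove 4 — total 31, matching the house size, so no adjustment is needed.
Millford receives 2.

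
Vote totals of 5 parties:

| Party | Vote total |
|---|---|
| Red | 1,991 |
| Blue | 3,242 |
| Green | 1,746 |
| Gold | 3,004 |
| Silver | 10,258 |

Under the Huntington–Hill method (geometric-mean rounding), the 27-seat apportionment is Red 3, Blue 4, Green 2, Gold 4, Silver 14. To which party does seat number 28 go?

Priority for the next seat is population ÷ (√(s·(s+1))).
Priorities: Red 574.752, Blue 724.933, Green 712.802, Gold 671.715, Silver 707.869.
Highest priority: Blue.

Blue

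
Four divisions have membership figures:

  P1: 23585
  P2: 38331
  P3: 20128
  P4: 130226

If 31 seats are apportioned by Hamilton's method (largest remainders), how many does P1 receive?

The standard divisor is 212270/31 ≈ 6847.419.
Standard quotas: P1 3.4444, P2 5.5979, P3 2.9395, P4 19.0183.
Lower quotas: P1 3, P2 5, P3 2, P4 19 (sum 29, leaving 2 seats).
Remainders in descending order: P3 0.9395, P2 0.5979, P1 0.4444, P4 0.0183.
The surplus seats go to P3, P2.
P1 receives 3.

3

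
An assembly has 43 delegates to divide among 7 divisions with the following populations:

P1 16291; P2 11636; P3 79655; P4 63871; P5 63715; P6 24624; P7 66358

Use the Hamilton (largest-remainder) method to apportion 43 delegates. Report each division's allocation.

Standard divisor: 326150 ÷ 43 ≈ 7584.884.
Standard quotas: P1 2.1478, P2 1.5341, P3 10.5018, P4 8.4208, P5 8.4003, P6 3.2465, P7 8.7487.
Lower quotas: P1 2, P2 1, P3 10, P4 8, P5 8, P6 3, P7 8 (sum 40, leaving 3 seats).
Remainders in descending order: P7 0.7487, P2 0.5341, P3 0.5018, P4 0.4208, P5 0.4003, P6 0.2465, P1 0.1478.
Largest remainders: P7, P2, P3 receive the extra seats.

P1 2; P2 2; P3 11; P4 8; P5 8; P6 3; P7 9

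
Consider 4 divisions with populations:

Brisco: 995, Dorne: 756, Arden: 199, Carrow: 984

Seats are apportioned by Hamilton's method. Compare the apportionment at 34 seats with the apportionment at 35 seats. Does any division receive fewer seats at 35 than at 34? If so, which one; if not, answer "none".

none

At 34 seats: Brisco 12, Dorne 9, Arden 2, Carrow 11.
At 35 seats: Brisco 12, Dorne 9, Arden 2, Carrow 12.
No division's allocation decreased.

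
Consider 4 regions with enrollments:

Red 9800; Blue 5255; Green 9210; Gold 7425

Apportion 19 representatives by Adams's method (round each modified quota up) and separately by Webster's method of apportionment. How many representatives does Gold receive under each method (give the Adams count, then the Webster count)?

5 and 4

Adams: Red 6, Blue 3, Green 5, Gold 5.
Webster: Red 6, Blue 3, Green 6, Gold 4.
Gold gets 5 under Adams and 4 under Webster.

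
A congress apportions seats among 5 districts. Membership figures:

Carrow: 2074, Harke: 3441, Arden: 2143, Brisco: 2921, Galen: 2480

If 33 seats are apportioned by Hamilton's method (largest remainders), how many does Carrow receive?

5

Total 13059; standard divisor 13059/33 ≈ 395.727.
Standard quotas: Carrow 5.241, Harke 8.695, Arden 5.415, Brisco 7.381, Galen 6.267.
Lower quotas: Carrow 5, Harke 8, Arden 5, Brisco 7, Galen 6 (sum 31, leaving 2 seats).
Remainders in descending order: Harke 0.695, Arden 0.415, Brisco 0.381, Galen 0.267, Carrow 0.241.
Largest remainders: Harke, Arden receive the extra seats.
Carrow receives 5.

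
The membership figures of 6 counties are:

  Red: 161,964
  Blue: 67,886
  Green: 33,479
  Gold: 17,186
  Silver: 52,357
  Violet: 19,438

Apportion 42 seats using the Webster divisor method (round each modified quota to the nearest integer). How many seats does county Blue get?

8

Standard divisor 352310/42 ≈ 8388.333; standard quotas: Red 19.308, Blue 8.093, Green 3.991, Gold 2.049, Silver 6.242, Violet 2.317.
Rounding to the nearest integer gives 19, 8, 4, 2, 6, 2 = 41 seats, so the divisor must be adjusted.
With modified divisor 8200: modified quotas Red 19.752, Blue 8.279, Green 4.083, Gold 2.096, Silver 6.385, Violet 2.370.
Rounding to the nearest integer: Red 20, Blue 8, Green 4, Gold 2, Silver 6, Violet 2 (total 42).
Blue receives 8.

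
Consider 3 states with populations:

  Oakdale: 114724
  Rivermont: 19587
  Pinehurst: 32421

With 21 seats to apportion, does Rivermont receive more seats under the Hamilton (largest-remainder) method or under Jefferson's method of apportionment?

Hamilton: Oakdale 14, Rivermont 3, Pinehurst 4.
Jefferson: Oakdale 15, Rivermont 2, Pinehurst 4.
Rivermont gets 3 under Hamilton and 2 under Jefferson.

Hamilton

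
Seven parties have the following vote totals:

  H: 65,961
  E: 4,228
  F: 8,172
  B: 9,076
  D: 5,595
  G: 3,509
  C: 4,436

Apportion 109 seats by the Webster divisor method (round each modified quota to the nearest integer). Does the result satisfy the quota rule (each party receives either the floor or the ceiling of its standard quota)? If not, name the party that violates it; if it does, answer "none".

Standard quotas: H 71.202, E 4.564, F 8.821, B 9.797, D 6.040, G 3.788, C 4.788.
Webster allocation: H 70, E 5, F 9, B 10, D 6, G 4, C 5.
H has quota 71.202 (lower 71, upper 72) but receives 70 — outside the quota interval.

H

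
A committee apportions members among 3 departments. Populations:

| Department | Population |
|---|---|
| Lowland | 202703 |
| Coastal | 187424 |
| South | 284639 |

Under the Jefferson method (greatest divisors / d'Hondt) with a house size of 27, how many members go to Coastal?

Standard divisor 674766/27 ≈ 24991.333; standard quotas: Lowland 8.111, Coastal 7.500, South 11.390.
Rounding down gives 8, 7, 11 = 26 seats, so the divisor must be adjusted.
With modified divisor 23600: modified quotas Lowland 8.589, Coastal 7.942, South 12.061.
Rounding down: Lowland 8, Coastal 7, South 12 (total 27).
Coastal receives 7.

7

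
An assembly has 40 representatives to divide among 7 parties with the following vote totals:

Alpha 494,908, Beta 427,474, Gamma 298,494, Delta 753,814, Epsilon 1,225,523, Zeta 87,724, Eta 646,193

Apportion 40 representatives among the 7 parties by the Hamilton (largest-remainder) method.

Alpha 5; Beta 4; Gamma 3; Delta 8; Epsilon 12; Zeta 1; Eta 7

Standard divisor: 3934130 ÷ 40 ≈ 98353.25.
Standard quotas: Alpha 5.0319, Beta 4.3463, Gamma 3.0349, Delta 7.6644, Epsilon 12.4604, Zeta 0.8919, Eta 6.5701.
Lower quotas: Alpha 5, Beta 4, Gamma 3, Delta 7, Epsilon 12, Zeta 0, Eta 6 (sum 37, leaving 3 seats).
Remainders in descending order: Zeta 0.8919, Delta 0.6644, Eta 0.5701, Epsilon 0.4604, Beta 0.3463, Gamma 0.0349, Alpha 0.0319.
The surplus seats go to Zeta, Delta, Eta.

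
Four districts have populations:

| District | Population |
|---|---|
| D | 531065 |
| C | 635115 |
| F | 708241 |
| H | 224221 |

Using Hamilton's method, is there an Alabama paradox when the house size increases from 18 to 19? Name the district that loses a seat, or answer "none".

At 18 seats: D 5, C 5, F 6, H 2.
At 19 seats: D 5, C 6, F 6, H 2.
No district's allocation decreased.

none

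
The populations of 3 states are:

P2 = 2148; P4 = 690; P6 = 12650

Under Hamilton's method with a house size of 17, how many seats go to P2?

2

Total 15488; standard divisor 15488/17 ≈ 911.059.
Standard quotas: P2 2.3577, P4 0.7574, P6 13.8849.
Lower quotas: P2 2, P4 0, P6 13 (sum 15, leaving 2 seats).
Remainders in descending order: P6 0.8849, P4 0.7574, P2 0.3577.
The surplus seats go to P6, P4.
P2 receives 2.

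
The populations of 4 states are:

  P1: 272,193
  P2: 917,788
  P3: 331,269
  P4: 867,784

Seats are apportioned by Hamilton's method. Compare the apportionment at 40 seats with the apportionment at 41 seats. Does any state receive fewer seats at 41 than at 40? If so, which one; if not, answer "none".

At 40 seats: P1 5, P2 15, P3 6, P4 14.
At 41 seats: P1 4, P2 16, P3 6, P4 15.
P1 drops from 5 to 4.

P1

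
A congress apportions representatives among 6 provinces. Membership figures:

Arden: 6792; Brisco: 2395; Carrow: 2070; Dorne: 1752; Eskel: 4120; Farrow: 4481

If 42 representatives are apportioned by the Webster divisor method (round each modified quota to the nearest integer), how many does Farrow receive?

Standard divisor 21610/42 ≈ 514.524; standard quotas: Arden 13.201, Brisco 4.655, Carrow 4.023, Dorne 3.405, Eskel 8.007, Farrow 8.709.
Rounding to the nearest integer gives Arden 13, Brisco 5, Carrow 4, Dorne 3, Eskel 8, Farrow 9 — total 42, matching the house size, so no adjustment is needed.
Farrow receives 9.

9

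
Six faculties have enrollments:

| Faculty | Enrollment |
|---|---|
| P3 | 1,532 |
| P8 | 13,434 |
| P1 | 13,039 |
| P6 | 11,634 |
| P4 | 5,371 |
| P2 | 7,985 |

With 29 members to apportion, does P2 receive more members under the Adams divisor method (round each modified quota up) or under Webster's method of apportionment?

Adams

Adams: P3 1, P8 7, P1 7, P6 6, P4 3, P2 5.
Webster: P3 1, P8 8, P1 7, P6 6, P4 3, P2 4.
P2 gets 5 under Adams and 4 under Webster.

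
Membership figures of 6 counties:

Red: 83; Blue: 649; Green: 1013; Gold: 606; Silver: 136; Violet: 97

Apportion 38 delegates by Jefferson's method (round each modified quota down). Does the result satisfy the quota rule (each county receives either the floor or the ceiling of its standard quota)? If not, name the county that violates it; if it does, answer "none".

none

Standard quotas: Red 1.221, Blue 9.544, Green 14.897, Gold 8.912, Silver 2.000, Violet 1.426.
Jefferson allocation: Red 1, Blue 10, Green 15, Gold 9, Silver 2, Violet 1.
Every allocation lies between the lower and upper quota.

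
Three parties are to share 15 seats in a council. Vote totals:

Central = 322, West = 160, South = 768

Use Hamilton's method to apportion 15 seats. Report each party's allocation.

Standard divisor: 1250 ÷ 15 ≈ 83.333.
Standard quotas: Central 3.864, West 1.920, South 9.216.
Lower quotas: Central 3, West 1, South 9 (sum 13, leaving 2 seats).
Remainders in descending order: West 0.920, Central 0.864, South 0.216.
Largest remainders: West, Central receive the extra seats.

Central: 4, West: 2, South: 9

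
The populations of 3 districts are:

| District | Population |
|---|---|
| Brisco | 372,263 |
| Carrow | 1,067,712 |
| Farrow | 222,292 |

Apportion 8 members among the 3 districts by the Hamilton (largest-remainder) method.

Brisco: 2, Carrow: 5, Farrow: 1

Standard divisor: 1662267 ÷ 8 ≈ 207783.375.
Standard quotas: Brisco 1.7916, Carrow 5.1386, Farrow 1.0698.
Lower quotas: Brisco 1, Carrow 5, Farrow 1 (sum 7, leaving 1 seat).
Remainders in descending order: Brisco 0.7916, Carrow 0.1386, Farrow 0.0698.
The surplus seat goes to Brisco.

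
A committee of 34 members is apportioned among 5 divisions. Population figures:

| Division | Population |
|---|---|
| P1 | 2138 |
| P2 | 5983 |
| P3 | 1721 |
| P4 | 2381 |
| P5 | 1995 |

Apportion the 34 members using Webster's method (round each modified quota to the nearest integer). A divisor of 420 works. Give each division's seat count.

With modified divisor 420: modified quotas P1 5.090, P2 14.245, P3 4.098, P4 5.669, P5 4.750.
Rounding to the nearest integer: P1 5, P2 14, P3 4, P4 6, P5 5 (total 34).

P1=5, P2=14, P3=4, P4=6, P5=5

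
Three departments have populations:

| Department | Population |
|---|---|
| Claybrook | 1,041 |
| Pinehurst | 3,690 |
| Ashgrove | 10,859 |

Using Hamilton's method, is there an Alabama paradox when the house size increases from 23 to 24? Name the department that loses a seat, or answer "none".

At 23 seats: Claybrook 2, Pinehurst 5, Ashgrove 16.
At 24 seats: Claybrook 1, Pinehurst 6, Ashgrove 17.
Claybrook drops from 2 to 1.

Claybrook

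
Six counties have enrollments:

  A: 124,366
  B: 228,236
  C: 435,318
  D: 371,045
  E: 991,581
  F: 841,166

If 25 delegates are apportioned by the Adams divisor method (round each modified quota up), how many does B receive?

Standard divisor 2991712/25 ≈ 119668.48; standard quotas: A 1.039, B 1.907, C 3.638, D 3.101, E 8.286, F 7.029.
Rounding up gives 2, 2, 4, 4, 9, 8 = 29 seats, so the divisor must be adjusted.
With modified divisor 132300: modified quotas A 0.940, B 1.725, C 3.290, D 2.805, E 7.495, F 6.358.
Rounding up: A 1, B 2, C 4, D 3, E 8, F 7 (total 25).
B receives 2.

2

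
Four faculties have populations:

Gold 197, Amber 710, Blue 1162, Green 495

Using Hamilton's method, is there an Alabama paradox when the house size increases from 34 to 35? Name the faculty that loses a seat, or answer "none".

At 34 seats: Gold 3, Amber 9, Blue 15, Green 7.
At 35 seats: Gold 2, Amber 10, Blue 16, Green 7.
Gold drops from 3 to 2.

Gold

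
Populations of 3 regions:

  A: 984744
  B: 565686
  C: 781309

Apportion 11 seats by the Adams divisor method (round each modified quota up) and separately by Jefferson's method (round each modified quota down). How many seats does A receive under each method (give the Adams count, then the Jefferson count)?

Adams: A 4, B 3, C 4.
Jefferson: A 5, B 2, C 4.
A gets 4 under Adams and 5 under Jefferson.

4 and 5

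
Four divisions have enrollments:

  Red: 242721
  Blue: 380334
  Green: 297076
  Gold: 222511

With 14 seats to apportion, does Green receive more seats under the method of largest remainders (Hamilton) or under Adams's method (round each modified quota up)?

Hamilton: Red 3, Blue 5, Green 3, Gold 3.
Adams: Red 3, Blue 4, Green 4, Gold 3.
Green gets 3 under Hamilton and 4 under Adams.

Adams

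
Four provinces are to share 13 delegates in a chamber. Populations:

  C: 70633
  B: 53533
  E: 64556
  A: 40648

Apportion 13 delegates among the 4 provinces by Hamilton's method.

C 4; B 3; E 4; A 2

Standard divisor: 229370 ÷ 13 ≈ 17643.846.
Standard quotas: C 4.0033, B 3.0341, E 3.6588, A 2.3038.
Lower quotas: C 4, B 3, E 3, A 2 (sum 12, leaving 1 seat).
Remainders in descending order: E 0.6588, A 0.3038, B 0.0341, C 0.0033.
Largest remainder: E receives the extra seat.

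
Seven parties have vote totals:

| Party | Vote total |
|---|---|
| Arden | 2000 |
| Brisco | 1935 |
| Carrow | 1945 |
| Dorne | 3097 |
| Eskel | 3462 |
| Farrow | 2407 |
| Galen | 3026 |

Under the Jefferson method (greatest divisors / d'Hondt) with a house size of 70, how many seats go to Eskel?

14

Standard divisor 17872/70 ≈ 255.314; standard quotas: Arden 7.833, Brisco 7.579, Carrow 7.618, Dorne 12.130, Eskel 13.560, Farrow 9.428, Galen 11.852.
Rounding down gives 7, 7, 7, 12, 13, 9, 11 = 66 seats, so the divisor must be adjusted.
With modified divisor 242.5: modified quotas Arden 8.247, Brisco 7.979, Carrow 8.021, Dorne 12.771, Eskel 14.276, Farrow 9.926, Galen 12.478.
Rounding down: Arden 8, Brisco 7, Carrow 8, Dorne 12, Eskel 14, Farrow 9, Galen 12 (total 70).
Eskel receives 14.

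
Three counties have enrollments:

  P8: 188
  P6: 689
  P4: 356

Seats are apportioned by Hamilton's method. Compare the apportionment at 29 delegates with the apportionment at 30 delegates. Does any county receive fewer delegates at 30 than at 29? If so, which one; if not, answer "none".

P8

At 29 seats: P8 5, P6 16, P4 8.
At 30 seats: P8 4, P6 17, P4 9.
P8 drops from 5 to 4.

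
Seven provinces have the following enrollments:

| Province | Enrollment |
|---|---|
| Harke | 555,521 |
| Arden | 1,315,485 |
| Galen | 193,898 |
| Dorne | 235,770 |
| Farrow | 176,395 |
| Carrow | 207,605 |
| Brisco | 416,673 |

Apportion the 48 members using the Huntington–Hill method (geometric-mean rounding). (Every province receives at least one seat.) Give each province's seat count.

With divisor 64881: modified quotas Harke 8.562, Arden 20.275, Galen 2.989, Dorne 3.634, Farrow 2.719, Carrow 3.200, Brisco 6.422.
Geometric-mean thresholds: Harke √(8·9)=8.485, Arden √(20·21)=20.494, Galen √(2·3)=2.449, Dorne √(3·4)=3.464, Farrow √(2·3)=2.449, Carrow √(3·4)=3.464, Brisco √(6·7)=6.481.
Each quota rounded against its threshold gives Harke 9, Arden 20, Galen 3, Dorne 4, Farrow 3, Carrow 3, Brisco 6 (total 48).

Harke 9; Arden 20; Galen 3; Dorne 4; Farrow 3; Carrow 3; Brisco 6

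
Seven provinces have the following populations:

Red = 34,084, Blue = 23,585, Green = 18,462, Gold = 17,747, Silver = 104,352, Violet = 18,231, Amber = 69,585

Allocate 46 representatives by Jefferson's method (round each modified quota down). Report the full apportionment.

Red 5, Blue 4, Green 3, Gold 3, Silver 17, Violet 3, Amber 11

Standard divisor 286046/46 ≈ 6218.391; standard quotas: Red 5.481, Blue 3.793, Green 2.969, Gold 2.854, Silver 16.781, Violet 2.932, Amber 11.190.
Rounding down gives 5, 3, 2, 2, 16, 2, 11 = 41 seats, so the divisor must be adjusted.
With modified divisor 5850: modified quotas Red 5.826, Blue 4.032, Green 3.156, Gold 3.034, Silver 17.838, Violet 3.116, Amber 11.895.
Rounding down: Red 5, Blue 4, Green 3, Gold 3, Silver 17, Violet 3, Amber 11 (total 46).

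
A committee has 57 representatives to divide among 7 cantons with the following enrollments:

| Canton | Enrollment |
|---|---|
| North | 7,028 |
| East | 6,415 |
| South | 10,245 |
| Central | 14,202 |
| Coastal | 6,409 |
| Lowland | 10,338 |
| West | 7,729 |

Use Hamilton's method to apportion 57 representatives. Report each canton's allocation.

The standard divisor is 62366/57 ≈ 1094.14.
Standard quotas: North 6.4233, East 5.8631, South 9.3635, Central 12.9801, Coastal 5.8576, Lowland 9.4485, West 7.0640.
Lower quotas: North 6, East 5, South 9, Central 12, Coastal 5, Lowland 9, West 7 (sum 53, leaving 4 seats).
Remainders in descending order: Central 0.9801, East 0.8631, Coastal 0.8576, Lowland 0.4485, North 0.4233, South 0.3635, West 0.0640.
The surplus seats go to Central, East, Coastal, Lowland.

North 6, East 6, South 9, Central 13, Coastal 6, Lowland 10, West 7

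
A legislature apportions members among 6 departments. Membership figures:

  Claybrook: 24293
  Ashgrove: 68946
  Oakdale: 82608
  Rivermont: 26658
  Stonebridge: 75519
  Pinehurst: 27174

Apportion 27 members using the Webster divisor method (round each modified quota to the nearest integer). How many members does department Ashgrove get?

Standard divisor 305198/27 ≈ 11303.63; standard quotas: Claybrook 2.149, Ashgrove 6.099, Oakdale 7.308, Rivermont 2.358, Stonebridge 6.681, Pinehurst 2.404.
Rounding to the nearest integer gives 2, 6, 7, 2, 7, 2 = 26 seats, so the divisor must be adjusted.
With modified divisor 10971: modified quotas Claybrook 2.214, Ashgrove 6.284, Oakdale 7.530, Rivermont 2.430, Stonebridge 6.884, Pinehurst 2.477.
Rounding to the nearest integer: Claybrook 2, Ashgrove 6, Oakdale 8, Rivermont 2, Stonebridge 7, Pinehurst 2 (total 27).
Ashgrove receives 6.

6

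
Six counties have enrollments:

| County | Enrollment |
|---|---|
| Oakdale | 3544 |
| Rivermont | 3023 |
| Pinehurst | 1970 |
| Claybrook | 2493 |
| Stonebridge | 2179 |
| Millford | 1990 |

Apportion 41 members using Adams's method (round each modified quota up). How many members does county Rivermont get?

8

Standard divisor 15199/41 ≈ 370.707; standard quotas: Oakdale 9.560, Rivermont 8.155, Pinehurst 5.314, Claybrook 6.725, Stonebridge 5.878, Millford 5.368.
Rounding up gives 10, 9, 6, 7, 6, 6 = 44 seats, so the divisor must be adjusted.
With modified divisor 396: modified quotas Oakdale 8.949, Rivermont 7.634, Pinehurst 4.975, Claybrook 6.295, Stonebridge 5.503, Millford 5.025.
Rounding up: Oakdale 9, Rivermont 8, Pinehurst 5, Claybrook 7, Stonebridge 6, Millford 6 (total 41).
Rivermont receives 8.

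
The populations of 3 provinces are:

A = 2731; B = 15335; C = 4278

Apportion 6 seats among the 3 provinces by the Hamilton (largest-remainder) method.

A 1; B 4; C 1

Total 22344; standard divisor 22344/6 = 3724.
Standard quotas: A 0.7334, B 4.1179, C 1.1488.
Lower quotas: A 0, B 4, C 1 (sum 5, leaving 1 seat).
Remainders in descending order: A 0.7334, C 0.1488, B 0.1179.
The surplus seat goes to A.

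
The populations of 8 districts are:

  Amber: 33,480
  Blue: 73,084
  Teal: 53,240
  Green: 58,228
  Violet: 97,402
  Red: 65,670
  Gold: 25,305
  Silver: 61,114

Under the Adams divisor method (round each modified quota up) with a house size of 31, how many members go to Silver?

Standard divisor 467523/31 ≈ 15081.387; standard quotas: Amber 2.220, Blue 4.846, Teal 3.530, Green 3.861, Violet 6.458, Red 4.354, Gold 1.678, Silver 4.052.
Rounding up gives 3, 5, 4, 4, 7, 5, 2, 5 = 35 seats, so the divisor must be adjusted.
With modified divisor 17200: modified quotas Amber 1.947, Blue 4.249, Teal 3.095, Green 3.385, Violet 5.663, Red 3.818, Gold 1.471, Silver 3.553.
Rounding up: Amber 2, Blue 5, Teal 4, Green 4, Violet 6, Red 4, Gold 2, Silver 4 (total 31).
Silver receives 4.

4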